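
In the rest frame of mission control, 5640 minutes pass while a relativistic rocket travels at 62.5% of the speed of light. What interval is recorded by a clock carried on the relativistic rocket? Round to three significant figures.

Lorentz factor: γ = (1 − 0.390625)^(−1/2) = 1.281.
The moving clock records proper time: Δτ = Δt/γ = 5640/1.281 = 4400 minutes.

4400 minutes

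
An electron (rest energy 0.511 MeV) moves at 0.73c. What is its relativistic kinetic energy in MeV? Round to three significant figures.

With β = 0.73, γ = 1/√(1 − 0.73²) = 1/√0.4671 = 1.46317.
Kinetic energy: K = (γ − 1)mc² = (1.46317 − 1) × 0.511 MeV = 0.46317 × 0.511 = 0.237 MeV.

0.237 MeV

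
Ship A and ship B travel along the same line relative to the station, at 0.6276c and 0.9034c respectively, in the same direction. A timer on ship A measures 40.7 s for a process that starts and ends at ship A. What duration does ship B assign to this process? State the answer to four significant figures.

52.79 s

Speed of ship A in ship B's frame: u = (v_A − v_B)/(1 − v_A v_B/c²) = (0.6276 − 0.9034)/(1 − 0.6276×0.9034) = −0.2758/0.43302616 = −0.63691; |u| = 0.63691c.
γ for this relative speed: γ = 1/√(1 − 0.405654) = 1.2971.
The clock on ship A records proper time, so ship B measures Δt = γΔτ = 1.2971 × 40.7 = 52.79 s.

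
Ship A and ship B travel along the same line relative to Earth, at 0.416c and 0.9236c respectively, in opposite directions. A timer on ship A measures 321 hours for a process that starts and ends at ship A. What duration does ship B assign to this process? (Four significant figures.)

The velocity of ship A relative to ship B is (0.416 + 0.9236)c / (1 + 0.416×0.9236) = 0.96777c; relative speed 0.96777c.
At |u| = 0.96777c, γ = (1 − 0.936579)^(−1/2) = 3.9708.
The clock on ship A records proper time, so ship B measures Δt = γΔτ = 3.9708 × 321 = 1275 hours.

1275 hours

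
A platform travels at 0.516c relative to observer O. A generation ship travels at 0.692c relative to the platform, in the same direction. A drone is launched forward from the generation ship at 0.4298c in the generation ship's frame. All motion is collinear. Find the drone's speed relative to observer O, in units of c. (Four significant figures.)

Compose velocities in two stages. Stage 1 (into S'): u₁ = (0.4298+0.692)/(1+0.4298×0.692) = 0.86464.
Stage 2 (into S): u = (0.86464+0.516)/(1+0.86464×0.516) = 0.9547, so the speed is 0.9547c.

0.9547c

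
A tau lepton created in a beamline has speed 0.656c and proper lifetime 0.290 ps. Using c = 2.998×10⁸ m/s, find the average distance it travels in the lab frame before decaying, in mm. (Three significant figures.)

With β = 0.656, γ = 1/√(1 − 0.656²) = 1/√0.569664 = 1.3249.
Lab-frame lifetime: Δt = γτ = 1.3249 × 0.290 ps = 0.38422 ps.
Distance: d = vΔt = 0.656 × 2.998×10⁸ m/s × 3.8422×10^-13 s = 7.56×10^-5 m = 0.0756 mm.

0.0756 mm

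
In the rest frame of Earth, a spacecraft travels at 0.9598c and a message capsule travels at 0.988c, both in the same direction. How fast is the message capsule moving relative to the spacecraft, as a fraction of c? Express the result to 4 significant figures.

Transform to the spacecraft's frame: u' = (u − v)/(1 − uv/c²).
u' = (0.988 − 0.9598)/(1 − 0.988×0.9598) = 0.0282/0.0517176 = 0.54527.
Speed in the spacecraft's frame: 0.5453c (in the same direction).

0.5453c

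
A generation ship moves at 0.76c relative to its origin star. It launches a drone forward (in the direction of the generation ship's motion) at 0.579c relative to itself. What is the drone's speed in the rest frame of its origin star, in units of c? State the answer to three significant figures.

In units of c, u = (u' + v)/(1 + u'v) with u' = 0.579 and v = 0.76.
Numerator: 0.579 + 0.76 = 1.339. Denominator: 1 + (0.579)(0.76) = 1.44004.
u = 1.339/1.44004 = 0.92984, so the speed is 0.930c.

0.930c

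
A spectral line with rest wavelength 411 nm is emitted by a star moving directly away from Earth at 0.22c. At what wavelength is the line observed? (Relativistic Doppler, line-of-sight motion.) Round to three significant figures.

Relativistic Doppler for wavelength: λ_obs = λ_src · √((1+β)/(1−β)).
With β = 0.22: factor = √(1.22/0.78) = 1.2506.
λ_obs = 411 × 1.2506 = 514 nm.

514 nm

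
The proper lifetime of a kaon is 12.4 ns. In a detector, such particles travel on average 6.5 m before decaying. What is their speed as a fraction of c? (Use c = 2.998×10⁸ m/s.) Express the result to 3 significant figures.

0.868c

Let x = d/(cτ) = 6.500 m / (2.998×10⁸ m/s × 1.240×10^-8 s) = 1.7485. Since d = βγcτ, x = βγ = β/√(1−β²).
Solving: β² = x²/(1+x²) = 3.05725/4.05725 = 0.753528, so β = 0.868.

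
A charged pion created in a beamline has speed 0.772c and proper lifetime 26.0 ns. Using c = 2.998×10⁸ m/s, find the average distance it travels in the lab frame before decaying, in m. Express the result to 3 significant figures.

β² = 0.595984, so γ = 1/√0.404016 = 1.5733.
Lab-frame lifetime: Δt = γτ = 1.5733 × 26.0 ns = 40.906 ns.
Distance: d = vΔt = 0.772 × 2.998×10⁸ m/s × 4.0906×10^-8 s = 9.47 m.

9.47 m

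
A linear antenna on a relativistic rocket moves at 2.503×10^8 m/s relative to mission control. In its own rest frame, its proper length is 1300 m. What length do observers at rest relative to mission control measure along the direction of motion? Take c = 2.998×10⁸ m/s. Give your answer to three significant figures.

β = v/c = (2.503×10^8 m/s)/(2.998×10⁸ m/s) = 0.83489.
With β = 0.83489, γ = 1/√(1 − 0.83489²) = 1/√0.3029586879 = 1.8168.
Along the direction of motion the measured length is L₀/γ = 1300/1.8168 = 716 m.

716 m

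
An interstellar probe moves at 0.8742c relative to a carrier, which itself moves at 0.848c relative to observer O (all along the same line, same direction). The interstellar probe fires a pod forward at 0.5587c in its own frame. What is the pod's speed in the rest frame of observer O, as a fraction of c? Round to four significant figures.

0.9969c

Apply u = (u'+v)/(1+u'v) twice. Pod in the carrier frame: (0.5587+0.8742)/(1+0.5587·0.8742) = 1.4329/1.48841554 = 0.9627c.
That velocity, transformed to the rest frame of observer O: (0.9627+0.848)/(1+0.9627·0.848) = 1.8107/1.8163696 = 0.99688c.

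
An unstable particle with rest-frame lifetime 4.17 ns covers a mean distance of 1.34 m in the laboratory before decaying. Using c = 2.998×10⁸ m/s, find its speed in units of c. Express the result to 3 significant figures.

0.731c

Lab distance = (lab lifetime)·v = γτ·βc, so βγ = d/(cτ) = 1.340/(2.998×10⁸ × 4.170×10^-9) = 1.0719.
With βγ = 1.0719: γ² = 1 + (βγ)² = 2.14897, and β = (βγ)/γ = 1.0719/1.46594 = 0.731.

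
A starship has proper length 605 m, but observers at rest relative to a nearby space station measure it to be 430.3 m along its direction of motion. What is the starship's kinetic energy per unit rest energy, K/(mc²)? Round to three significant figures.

0.406

From L = L₀/γ: γ = 605/430.3 = 1.406.
Since K = (γ−1)mc², K/(mc²) = 1.406 − 1 = 0.406.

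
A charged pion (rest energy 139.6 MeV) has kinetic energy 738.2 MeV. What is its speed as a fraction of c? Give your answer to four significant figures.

K = (γ−1)mc², so γ = 1 + 738.2/139.6 = 6.288.
Then v/c = √(1 − γ⁻²) = √(1 − 0.0252915) = √0.9747085 = 0.9873.

0.9873c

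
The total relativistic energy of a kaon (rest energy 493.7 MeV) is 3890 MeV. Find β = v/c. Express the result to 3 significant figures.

0.992

Total energy E = γmc² gives γ = 3890/493.7 = 7.8793.
Hence β = √(1 − 1/γ²) = √(1 − 0.0161074) = √0.9838926 = 0.992.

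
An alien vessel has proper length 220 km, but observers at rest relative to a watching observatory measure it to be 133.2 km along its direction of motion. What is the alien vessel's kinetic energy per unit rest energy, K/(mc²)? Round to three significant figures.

Length contraction gives γ = L₀/L = 220/133.2 = 1.65165.
K/(mc²) = γ − 1 = 1.65165 − 1 = 0.652.

0.652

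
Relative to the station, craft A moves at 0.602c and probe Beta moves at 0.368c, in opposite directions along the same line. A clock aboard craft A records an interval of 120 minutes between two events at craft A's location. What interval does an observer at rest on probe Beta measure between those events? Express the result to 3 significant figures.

197 minutes

Transform craft A's velocity into probe Beta's frame: (0.602 + 0.368)/(1 + 0.602·0.368) = 0.97/1.221536, so the relative speed is 0.79408c.
γ for this relative speed: γ = 1/√(1 − 0.630563) = 1.6452.
Craft A's interval is proper; time dilation gives Δt_B = γΔτ = 1.6452 × 120 minutes = 197 minutes.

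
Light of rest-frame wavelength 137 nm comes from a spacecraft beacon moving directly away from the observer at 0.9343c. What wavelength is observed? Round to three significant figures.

743 nm

Relativistic Doppler for wavelength: λ_obs = λ_src · √((1+β)/(1−β)).
With β = 0.9343: factor = √(1.9343/0.0657) = 5.426.
λ_obs = 137 × 5.426 = 743 nm.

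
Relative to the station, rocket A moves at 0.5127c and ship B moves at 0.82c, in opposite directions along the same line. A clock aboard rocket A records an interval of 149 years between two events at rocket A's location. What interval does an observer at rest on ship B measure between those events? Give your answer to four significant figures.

430.7 years

The velocity of rocket A relative to ship B is (0.5127 + 0.82)c / (1 + 0.5127×0.82) = 0.93825c; relative speed 0.93825c.
γ for this relative speed: γ = 1/√(1 − 0.880313) = 2.8905.
Rocket A's interval is proper; time dilation gives Δt_B = γΔτ = 2.8905 × 149 years = 430.7 years.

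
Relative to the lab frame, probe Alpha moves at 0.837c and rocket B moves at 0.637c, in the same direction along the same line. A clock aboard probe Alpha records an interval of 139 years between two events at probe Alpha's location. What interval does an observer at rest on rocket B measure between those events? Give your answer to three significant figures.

Transform probe Alpha's velocity into rocket B's frame: (0.837 − 0.637)/(1 − 0.837·0.637) = 0.2/0.466831, so the relative speed is 0.42842c.
γ for this relative speed: γ = 1/√(1 − 0.183544) = 1.1067.
The clock on probe Alpha records proper time, so rocket B measures Δt = γΔτ = 1.1067 × 139 = 154 years.

154 years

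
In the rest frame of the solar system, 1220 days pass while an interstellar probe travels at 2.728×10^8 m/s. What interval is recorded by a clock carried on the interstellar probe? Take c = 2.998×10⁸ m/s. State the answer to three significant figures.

β = v/c = (2.728×10^8 m/s)/(2.998×10⁸ m/s) = 0.90994.
β² = 0.8279908036, so γ = 1/√0.1720091964 = 2.4111.
The interstellar probe's clock runs slow as seen from the solar system, so Δτ = Δt/γ = 1220/2.4111 = 506 days.

506 days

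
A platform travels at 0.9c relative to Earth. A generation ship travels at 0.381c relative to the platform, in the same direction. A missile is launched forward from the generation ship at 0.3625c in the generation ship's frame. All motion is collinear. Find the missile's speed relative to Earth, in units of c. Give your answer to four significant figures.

Apply u = (u'+v)/(1+u'v) twice. Missile in the platform frame: (0.3625+0.381)/(1+0.3625·0.381) = 0.7435/1.1381125 = 0.65327c.
That velocity, transformed to the rest frame of Earth: (0.65327+0.9)/(1+0.65327·0.9) = 1.55327/1.587943 = 0.97816c.

0.9782c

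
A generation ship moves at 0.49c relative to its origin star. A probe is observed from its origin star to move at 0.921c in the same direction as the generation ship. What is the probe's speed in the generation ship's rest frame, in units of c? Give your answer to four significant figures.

0.7855c

Transform to the generation ship's frame: u' = (u − v)/(1 − uv/c²).
u' = (0.921 − 0.49)/(1 − 0.921×0.49) = 0.431/0.54871 = 0.78548.
Speed in the generation ship's frame: 0.7855c (in the same direction).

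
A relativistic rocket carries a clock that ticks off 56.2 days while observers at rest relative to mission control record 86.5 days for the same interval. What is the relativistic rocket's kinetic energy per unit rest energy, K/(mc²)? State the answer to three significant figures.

0.539

The time-dilation ratio gives γ = 86.5/56.2 = 1.53915.
K/(mc²) = γ − 1 = 1.53915 − 1 = 0.539.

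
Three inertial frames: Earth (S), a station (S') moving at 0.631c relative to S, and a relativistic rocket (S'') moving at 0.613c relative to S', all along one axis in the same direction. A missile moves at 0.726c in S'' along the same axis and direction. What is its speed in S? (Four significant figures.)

0.9829c

Apply u = (u'+v)/(1+u'v) twice. Missile in the station frame: (0.726+0.613)/(1+0.726·0.613) = 1.339/1.445038 = 0.92662c.
That velocity, transformed to the rest frame of Earth: (0.92662+0.631)/(1+0.92662·0.631) = 1.55762/1.58469722 = 0.98291c.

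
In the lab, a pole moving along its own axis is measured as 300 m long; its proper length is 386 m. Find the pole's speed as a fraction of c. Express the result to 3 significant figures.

Length contraction gives γ = L₀/L = 386/300 = 1.2867.
β = √(1 − 1/γ²) = √0.395988 = 0.629.

0.629c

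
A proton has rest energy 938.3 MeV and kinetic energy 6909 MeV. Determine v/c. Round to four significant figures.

0.9928

γ = 1 + K/(mc²) = 1 + 6909/938.3 = 8.3633.
β = √(1 − 1/γ²) = √(1 − 0.014297) = √0.985703 = 0.9928.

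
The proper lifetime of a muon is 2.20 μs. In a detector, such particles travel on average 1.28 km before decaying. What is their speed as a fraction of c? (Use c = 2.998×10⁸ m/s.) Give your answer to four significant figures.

0.8889c

d = βγcτ ⇒ βγ = d/(cτ) = 1280 m / (659.56 m) = 1.9407.
β = (βγ)/√(1+(βγ)²) = 1.9407/√4.76632 = 0.8889.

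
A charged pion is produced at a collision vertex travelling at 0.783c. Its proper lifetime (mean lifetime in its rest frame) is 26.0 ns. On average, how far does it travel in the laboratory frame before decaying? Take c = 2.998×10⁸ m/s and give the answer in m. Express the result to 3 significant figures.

9.81 m

γ = 1/√(1 − β²) = 1/√(1 − 0.613089) = 1/√0.386911 = 1/0.622022 = 1.6077.
Lab-frame lifetime: Δt = γτ = 1.6077 × 26.0 ns = 41.8 ns.
Distance: d = vΔt = 0.783 × 2.998×10⁸ m/s × 4.1800×10^-8 s = 9.81 m.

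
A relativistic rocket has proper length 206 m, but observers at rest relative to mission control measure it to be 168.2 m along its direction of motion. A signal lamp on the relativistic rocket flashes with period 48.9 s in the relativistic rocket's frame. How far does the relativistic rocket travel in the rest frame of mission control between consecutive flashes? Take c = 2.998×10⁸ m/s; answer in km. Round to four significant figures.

From L = L₀/γ: γ = 206/168.2 = 1.22473.
β = √(1 − 1/γ²) = 0.57734. Lab-frame period = γτ = 1.22473×48.9 s = 59.889 s. Distance = βc × γτ = 0.57734 × 2.998×10⁸ m/s × 59.889 s = 1.0366×10^10 m = 1.037×10^7 km.

1.037×10^7 km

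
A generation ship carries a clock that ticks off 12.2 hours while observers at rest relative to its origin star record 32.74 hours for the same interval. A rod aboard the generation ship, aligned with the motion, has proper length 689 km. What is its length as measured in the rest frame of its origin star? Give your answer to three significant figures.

257 km

From Δt = γΔτ: γ = 32.74/12.2 = 2.68361.
L = L₀/γ = 689/2.68361 = 257 km.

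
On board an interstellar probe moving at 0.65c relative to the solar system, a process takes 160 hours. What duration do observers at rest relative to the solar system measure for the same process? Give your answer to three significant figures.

211 hours

β² = 0.4225, so γ = 1/√0.5775 = 1.3159.
The onboard clock measures proper time, so the interval in the rest frame of the solar system is dilated: Δt = γ·Δτ = 1.3159 × 160 hours = 211 hours.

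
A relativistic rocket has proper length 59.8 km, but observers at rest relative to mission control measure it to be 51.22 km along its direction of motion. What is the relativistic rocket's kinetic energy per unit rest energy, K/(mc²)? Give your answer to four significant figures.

Length contraction gives γ = L₀/L = 59.8/51.22 = 1.16751.
K/(mc²) = γ − 1 = 1.16751 − 1 = 0.1675.

0.1675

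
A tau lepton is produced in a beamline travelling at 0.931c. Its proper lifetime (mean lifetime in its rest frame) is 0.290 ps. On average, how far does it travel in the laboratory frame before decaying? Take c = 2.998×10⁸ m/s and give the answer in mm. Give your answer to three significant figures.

With β = 0.931, γ = 1/√(1 − 0.931²) = 1/√0.133239 = 2.7396.
Lab-frame lifetime: Δt = γτ = 2.7396 × 0.290 ps = 0.79448 ps.
Distance: d = vΔt = 0.931 × 2.998×10⁸ m/s × 7.9448×10^-13 s = 2.22×10^-4 m = 0.222 mm.

0.222 mm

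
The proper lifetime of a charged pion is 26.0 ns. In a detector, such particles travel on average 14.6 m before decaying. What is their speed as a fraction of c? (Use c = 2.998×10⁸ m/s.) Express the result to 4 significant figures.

d = βγcτ ⇒ βγ = d/(cτ) = 14.60 m / (7.7948 m) = 1.873.
β = (βγ)/√(1+(βγ)²) = 1.873/√4.50813 = 0.8821.

0.8821c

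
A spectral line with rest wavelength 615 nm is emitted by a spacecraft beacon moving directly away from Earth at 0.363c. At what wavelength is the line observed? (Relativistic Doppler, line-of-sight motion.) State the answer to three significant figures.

Relativistic Doppler for wavelength: λ_obs = λ_src · √((1+β)/(1−β)).
With β = 0.363: factor = √(1.363/0.637) = 1.4628.
λ_obs = 615 × 1.4628 = 900 nm.

900 nm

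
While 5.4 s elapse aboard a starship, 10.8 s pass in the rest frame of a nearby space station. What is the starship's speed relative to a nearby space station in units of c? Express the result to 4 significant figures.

0.8660c

γ = Δt/Δτ = 10.8/5.4 = 2.
β = √(1 − 1/γ²) = √(1 − 0.25) = √0.75 = 0.8660.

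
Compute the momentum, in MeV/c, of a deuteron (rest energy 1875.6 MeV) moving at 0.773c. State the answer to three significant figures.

With β = 0.773, γ = 1/√(1 − 0.773²) = 1/√0.402471 = 1.5763.
Momentum: p = γβ·mc = 1.5763 × 0.773 × 1875.6 MeV/c = 2290 MeV/c.

2290 MeV/c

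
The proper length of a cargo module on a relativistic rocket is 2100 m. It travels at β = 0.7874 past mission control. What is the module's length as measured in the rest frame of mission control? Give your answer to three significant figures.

γ = 1/√(1 − β²) = 1/√(1 − 0.61999876) = 1/√0.38000124 = 1/0.616442 = 1.6222.
Length contraction: L = L₀/γ = 2100/1.6222 = 1290 m.

1290 m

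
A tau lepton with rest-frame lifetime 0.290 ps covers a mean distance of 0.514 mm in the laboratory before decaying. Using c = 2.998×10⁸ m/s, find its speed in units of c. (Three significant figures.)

0.986c

Let x = d/(cτ) = 5.140×10^-4 m / (2.998×10⁸ m/s × 2.900×10^-13 s) = 5.912. Since d = βγcτ, x = βγ = β/√(1−β²).
Solving: β² = x²/(1+x²) = 34.9517/35.9517 = 0.972185, so β = 0.986.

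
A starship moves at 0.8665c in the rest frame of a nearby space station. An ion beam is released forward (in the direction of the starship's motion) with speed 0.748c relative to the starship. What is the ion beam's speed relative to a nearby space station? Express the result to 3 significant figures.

In units of c, u = (u' + v)/(1 + u'v) with u' = 0.748 and v = 0.8665.
Numerator: 0.748 + 0.8665 = 1.6145. Denominator: 1 + (0.748)(0.8665) = 1.648142.
u = 1.6145/1.648142 = 0.97959, so the speed is 0.980c.

0.980c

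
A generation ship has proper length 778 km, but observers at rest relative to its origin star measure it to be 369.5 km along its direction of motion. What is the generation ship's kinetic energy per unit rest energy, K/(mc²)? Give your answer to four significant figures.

Length contraction gives γ = L₀/L = 778/369.5 = 2.10555.
Since K = (γ−1)mc², K/(mc²) = 2.10555 − 1 = 1.106.

1.106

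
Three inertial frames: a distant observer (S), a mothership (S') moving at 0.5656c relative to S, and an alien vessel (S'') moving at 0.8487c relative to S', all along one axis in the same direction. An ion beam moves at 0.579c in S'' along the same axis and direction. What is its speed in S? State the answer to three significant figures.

Compose velocities in two stages. Stage 1 (into S'): u₁ = (0.579+0.8487)/(1+0.579×0.8487) = 0.95729.
Stage 2 (into S): u = (0.95729+0.5656)/(1+0.95729×0.5656) = 0.98796, so the speed is 0.988c.

0.988c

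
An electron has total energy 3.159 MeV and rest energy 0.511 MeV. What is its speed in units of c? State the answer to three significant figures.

0.987c

γ = E/(mc²) = 3.159/0.511 = 6.182.
β = √(1 − 1/γ²) = √(1 − 0.0261663) = √0.9738337 = 0.987.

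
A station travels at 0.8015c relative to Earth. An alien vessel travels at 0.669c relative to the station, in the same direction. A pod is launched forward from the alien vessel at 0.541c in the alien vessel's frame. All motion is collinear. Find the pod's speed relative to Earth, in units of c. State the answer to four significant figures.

Apply u = (u'+v)/(1+u'v) twice. Pod in the station frame: (0.541+0.669)/(1+0.541·0.669) = 1.21/1.361929 = 0.88845c.
That velocity, transformed to the rest frame of Earth: (0.88845+0.8015)/(1+0.88845·0.8015) = 1.68995/1.712092675 = 0.98707c.

0.9871c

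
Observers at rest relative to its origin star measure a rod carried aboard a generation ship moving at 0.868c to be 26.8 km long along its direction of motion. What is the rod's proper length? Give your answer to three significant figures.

54.0 km

With β = 0.868, γ = 1/√(1 − 0.868²) = 1/√0.246576 = 2.0138.
Proper length: L₀ = γ·L = 2.0138 × 26.8 = 54.0 km.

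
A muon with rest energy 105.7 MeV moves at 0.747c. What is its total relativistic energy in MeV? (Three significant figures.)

159 MeV

Lorentz factor: γ = (1 − 0.558009)^(−1/2) = 1.5042.
Total energy: E = γmc² = 1.5042 × 105.7 MeV = 159 MeV.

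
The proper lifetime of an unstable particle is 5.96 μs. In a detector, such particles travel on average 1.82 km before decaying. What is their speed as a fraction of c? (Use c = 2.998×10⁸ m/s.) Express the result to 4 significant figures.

0.7136c

Let x = d/(cτ) = 1820 m / (2.998×10⁸ m/s × 5.960×10^-6 s) = 1.0186. Since d = βγcτ, x = βγ = β/√(1−β²).
Solving: β² = x²/(1+x²) = 1.03755/2.03755 = 0.509214, so β = 0.7136.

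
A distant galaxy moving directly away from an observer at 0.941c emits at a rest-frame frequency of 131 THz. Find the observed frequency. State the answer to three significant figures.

Relativistic Doppler (source moving away): f_obs = f_src · √((1−β)/(1+β)).
With β = 0.941: factor = √(0.059/1.941) = 0.17435.
f_obs = 131 × 0.17435 = 22.8 THz.

22.8 THz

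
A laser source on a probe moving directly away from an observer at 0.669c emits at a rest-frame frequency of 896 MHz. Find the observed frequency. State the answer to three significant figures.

399 MHz

Relativistic Doppler (source moving away): f_obs = f_src · √((1−β)/(1+β)).
With β = 0.669: factor = √(0.331/1.669) = 0.44533.
f_obs = 896 × 0.44533 = 399 MHz.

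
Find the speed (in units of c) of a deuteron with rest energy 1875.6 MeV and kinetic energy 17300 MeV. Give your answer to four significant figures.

0.9952c

K = (γ−1)mc², so γ = 1 + 17300/1875.6 = 10.224.
Then v/c = √(1 − γ⁻²) = √(1 − 0.00956662) = √0.99043338 = 0.9952.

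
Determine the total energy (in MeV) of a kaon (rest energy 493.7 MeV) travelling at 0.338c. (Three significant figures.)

525 MeV

With β = 0.338, γ = 1/√(1 − 0.338²) = 1/√0.885756 = 1.0625.
Total energy: E = γmc² = 1.0625 × 493.7 MeV = 525 MeV.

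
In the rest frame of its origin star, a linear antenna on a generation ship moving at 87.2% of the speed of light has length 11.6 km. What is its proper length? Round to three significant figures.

γ = 1/√(1 − β²) = 1/√(1 − 0.760384) = 1/√0.239616 = 1/0.489506 = 2.0429.
Proper length: L₀ = γ·L = 2.0429 × 11.6 = 23.7 km.

23.7 km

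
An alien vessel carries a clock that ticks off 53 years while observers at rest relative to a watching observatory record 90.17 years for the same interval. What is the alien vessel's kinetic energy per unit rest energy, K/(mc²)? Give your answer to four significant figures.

0.7013

γ = Δt/Δτ = 90.17/53 = 1.70132.
K/(mc²) = γ − 1 = 1.70132 − 1 = 0.7013.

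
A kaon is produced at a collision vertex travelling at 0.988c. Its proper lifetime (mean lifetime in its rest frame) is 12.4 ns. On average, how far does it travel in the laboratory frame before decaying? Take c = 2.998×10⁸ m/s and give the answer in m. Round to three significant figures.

γ = 1/√(1 − β²) = 1/√(1 − 0.976144) = 1/√0.023856 = 1/0.154454 = 6.4744.
Lab-frame lifetime: Δt = γτ = 6.4744 × 12.4 ns = 80.283 ns.
Distance: d = vΔt = 0.988 × 2.998×10⁸ m/s × 8.0283×10^-8 s = 23.8 m.

23.8 m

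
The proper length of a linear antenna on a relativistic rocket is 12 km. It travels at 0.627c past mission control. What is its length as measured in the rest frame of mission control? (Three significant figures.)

9.35 km

With β = 0.627, γ = 1/√(1 − 0.627²) = 1/√0.606871 = 1.2837.
Along the direction of motion the measured length is L₀/γ = 12/1.2837 = 9.35 km.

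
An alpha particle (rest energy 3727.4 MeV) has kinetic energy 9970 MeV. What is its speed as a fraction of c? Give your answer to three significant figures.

0.962c

K = (γ−1)mc², so γ = 1 + 9970/3727.4 = 3.6748.
Then v/c = √(1 − γ⁻²) = √(1 − 0.0740513) = √0.9259487 = 0.962.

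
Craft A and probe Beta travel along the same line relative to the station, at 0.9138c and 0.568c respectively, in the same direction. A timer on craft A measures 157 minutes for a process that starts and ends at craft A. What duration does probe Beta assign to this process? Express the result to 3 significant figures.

226 minutes

Transform craft A's velocity into probe Beta's frame: (0.9138 − 0.568)/(1 − 0.9138·0.568) = 0.3458/0.4809616, so the relative speed is 0.71898c.
γ for this relative speed: γ = 1/√(1 − 0.516932) = 1.4388.
The clock on craft A records proper time, so probe Beta measures Δt = γΔτ = 1.4388 × 157 = 226 minutes.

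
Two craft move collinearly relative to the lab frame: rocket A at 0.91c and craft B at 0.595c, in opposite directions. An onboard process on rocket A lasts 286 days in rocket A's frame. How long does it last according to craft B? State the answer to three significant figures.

Transform rocket A's velocity into craft B's frame: (0.91 + 0.595)/(1 + 0.91·0.595) = 1.505/1.54145, so the relative speed is 0.97635c.
At |u| = 0.97635c, γ = (1 − 0.953259)^(−1/2) = 4.6254.
Rocket A's interval is proper; time dilation gives Δt_B = γΔτ = 4.6254 × 286 days = 1320 days.

1320 days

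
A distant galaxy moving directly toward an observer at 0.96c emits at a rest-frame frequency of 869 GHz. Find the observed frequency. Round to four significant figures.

Relativistic Doppler (source moving toward): f_obs = f_src · √((1+β)/(1−β)).
With β = 0.96: factor = √(1.96/0.04) = 7.
f_obs = 869 × 7 = 6083 GHz.

6083 GHz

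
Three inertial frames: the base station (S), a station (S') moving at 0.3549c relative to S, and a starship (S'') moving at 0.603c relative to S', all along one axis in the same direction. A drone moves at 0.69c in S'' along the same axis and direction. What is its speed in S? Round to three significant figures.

Apply u = (u'+v)/(1+u'v) twice. Drone in the station frame: (0.69+0.603)/(1+0.69·0.603) = 1.293/1.41607 = 0.91309c.
That velocity, transformed to the rest frame of the base station: (0.91309+0.3549)/(1+0.91309·0.3549) = 1.26799/1.324055641 = 0.95766c.

0.958c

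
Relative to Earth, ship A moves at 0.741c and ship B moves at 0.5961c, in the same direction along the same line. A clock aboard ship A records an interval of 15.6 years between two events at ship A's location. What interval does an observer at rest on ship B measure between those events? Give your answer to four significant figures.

16.15 years

Transform ship A's velocity into ship B's frame: (0.741 − 0.5961)/(1 − 0.741·0.5961) = 0.1449/0.5582899, so the relative speed is 0.25954c.
γ for this relative speed: γ = 1/√(1 − 0.067361) = 1.0355.
The clock on ship A records proper time, so ship B measures Δt = γΔτ = 1.0355 × 15.6 = 16.15 years.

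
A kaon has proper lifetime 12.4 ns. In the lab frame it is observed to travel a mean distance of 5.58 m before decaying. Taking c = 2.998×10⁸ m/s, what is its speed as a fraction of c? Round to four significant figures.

Let x = d/(cτ) = 5.580 m / (2.998×10⁸ m/s × 1.240×10^-8 s) = 1.501. Since d = βγcτ, x = βγ = β/√(1−β²).
Solving: β² = x²/(1+x²) = 2.253/3.253 = 0.692591, so β = 0.8322.

0.8322c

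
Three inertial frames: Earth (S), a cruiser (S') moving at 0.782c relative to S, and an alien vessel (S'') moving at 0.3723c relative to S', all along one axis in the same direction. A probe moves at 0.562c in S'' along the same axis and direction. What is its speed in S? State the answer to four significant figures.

Apply u = (u'+v)/(1+u'v) twice. Probe in the cruiser frame: (0.562+0.3723)/(1+0.562·0.3723) = 0.9343/1.2092326 = 0.77264c.
That velocity, transformed to the rest frame of Earth: (0.77264+0.782)/(1+0.77264·0.782) = 1.55464/1.60420448 = 0.9691c.

0.9691c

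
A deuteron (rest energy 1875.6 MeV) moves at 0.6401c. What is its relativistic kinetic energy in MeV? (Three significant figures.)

With β = 0.6401, γ = 1/√(1 − 0.6401²) = 1/√0.59027199 = 1.30159.
Kinetic energy: K = (γ − 1)mc² = (1.30159 − 1) × 1875.6 MeV = 0.30159 × 1875.6 = 566 MeV.

566 MeV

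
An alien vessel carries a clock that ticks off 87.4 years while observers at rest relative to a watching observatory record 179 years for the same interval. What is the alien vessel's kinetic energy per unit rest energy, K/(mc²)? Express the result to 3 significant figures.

γ = Δt/Δτ = 179/87.4 = 2.04805.
K/(mc²) = γ − 1 = 2.04805 − 1 = 1.05.

1.05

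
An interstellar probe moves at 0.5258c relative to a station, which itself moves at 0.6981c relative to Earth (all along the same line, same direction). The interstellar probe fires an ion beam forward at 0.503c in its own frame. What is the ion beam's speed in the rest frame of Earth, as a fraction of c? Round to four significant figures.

0.9641c

First combine the ion beam and interstellar probe (S''→S'): u₁ = (0.503 + 0.5258)/(1 + 0.503×0.5258) = 1.0288/1.2644774 = 0.81362.
Then combine with the station (S'→S): u = (0.81362 + 0.6981)/(1 + 0.81362×0.6981) = 1.51172/1.567988122 = 0.96411.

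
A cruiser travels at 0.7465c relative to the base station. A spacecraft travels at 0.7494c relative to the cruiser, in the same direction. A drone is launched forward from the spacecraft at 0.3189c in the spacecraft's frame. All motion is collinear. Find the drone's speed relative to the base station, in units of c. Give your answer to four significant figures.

0.9788c

Compose velocities in two stages. Stage 1 (into S'): u₁ = (0.3189+0.7494)/(1+0.3189×0.7494) = 0.86224.
Stage 2 (into S): u = (0.86224+0.7465)/(1+0.86224×0.7465) = 0.97875, so the speed is 0.9788c.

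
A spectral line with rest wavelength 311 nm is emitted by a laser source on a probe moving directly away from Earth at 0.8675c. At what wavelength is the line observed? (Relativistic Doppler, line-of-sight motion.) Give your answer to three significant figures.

1170 nm

Relativistic Doppler for wavelength: λ_obs = λ_src · √((1+β)/(1−β)).
With β = 0.8675: factor = √(1.8675/0.1325) = 3.7542.
λ_obs = 311 × 3.7542 = 1170 nm.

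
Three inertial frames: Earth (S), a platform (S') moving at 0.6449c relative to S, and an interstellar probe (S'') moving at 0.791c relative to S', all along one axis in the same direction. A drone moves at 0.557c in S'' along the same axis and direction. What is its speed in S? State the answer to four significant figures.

0.9858c

Apply u = (u'+v)/(1+u'v) twice. Drone in the platform frame: (0.557+0.791)/(1+0.557·0.791) = 1.348/1.440587 = 0.93573c.
That velocity, transformed to the rest frame of Earth: (0.93573+0.6449)/(1+0.93573·0.6449) = 1.58063/1.603452277 = 0.98577c.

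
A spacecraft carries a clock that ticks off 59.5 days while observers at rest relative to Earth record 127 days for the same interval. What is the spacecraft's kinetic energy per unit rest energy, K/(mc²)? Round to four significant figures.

The time-dilation ratio gives γ = 127/59.5 = 2.13445.
K/(mc²) = γ − 1 = 2.13445 − 1 = 1.134.

1.134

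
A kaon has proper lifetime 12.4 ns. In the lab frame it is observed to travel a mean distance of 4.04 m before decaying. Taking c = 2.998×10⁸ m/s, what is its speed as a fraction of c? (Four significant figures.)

0.7359c

Lab distance = (lab lifetime)·v = γτ·βc, so βγ = d/(cτ) = 4.040/(2.998×10⁸ × 1.240×10^-8) = 1.0867.
With βγ = 1.0867: γ² = 1 + (βγ)² = 2.18092, and β = (βγ)/γ = 1.0867/1.47679 = 0.7359.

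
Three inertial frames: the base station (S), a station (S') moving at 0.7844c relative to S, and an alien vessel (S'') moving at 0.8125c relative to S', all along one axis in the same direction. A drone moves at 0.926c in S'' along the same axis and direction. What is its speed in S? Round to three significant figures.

Apply u = (u'+v)/(1+u'v) twice. Drone in the station frame: (0.926+0.8125)/(1+0.926·0.8125) = 1.7385/1.752375 = 0.99208c.
That velocity, transformed to the rest frame of the base station: (0.99208+0.7844)/(1+0.99208·0.7844) = 1.77648/1.778187552 = 0.99904c.

0.999c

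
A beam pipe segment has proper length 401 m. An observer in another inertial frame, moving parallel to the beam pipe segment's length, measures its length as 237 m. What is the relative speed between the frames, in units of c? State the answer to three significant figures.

0.807c

Length contraction gives γ = L₀/L = 401/237 = 1.692.
β = √(1 − 1/γ²) = √0.650699 = 0.807.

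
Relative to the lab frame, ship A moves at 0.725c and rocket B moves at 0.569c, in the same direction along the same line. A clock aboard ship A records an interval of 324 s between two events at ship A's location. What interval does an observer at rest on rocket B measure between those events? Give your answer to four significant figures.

336.1 s

The velocity of ship A relative to rocket B is (0.725 − 0.569)c / (1 − 0.725×0.569) = 0.26554c; relative speed 0.26554c.
At |u| = 0.26554c, γ = (1 − 0.0705115)^(−1/2) = 1.0372.
The clock on ship A records proper time, so rocket B measures Δt = γΔτ = 1.0372 × 324 = 336.1 s.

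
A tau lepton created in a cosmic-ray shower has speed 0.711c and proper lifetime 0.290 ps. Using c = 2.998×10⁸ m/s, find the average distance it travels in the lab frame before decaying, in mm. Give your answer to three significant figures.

γ = 1/√(1 − β²) = 1/√(1 − 0.505521) = 1/√0.494479 = 1/0.703192 = 1.4221.
Lab-frame lifetime: Δt = γτ = 1.4221 × 0.290 ps = 0.41241 ps.
Distance: d = vΔt = 0.711 × 2.998×10⁸ m/s × 4.1241×10^-13 s = 8.79×10^-5 m = 0.0879 mm.

0.0879 mm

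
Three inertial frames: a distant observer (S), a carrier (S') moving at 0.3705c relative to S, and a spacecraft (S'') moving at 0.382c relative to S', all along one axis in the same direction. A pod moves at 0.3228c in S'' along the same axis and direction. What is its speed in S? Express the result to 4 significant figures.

0.8097c

First combine the pod and spacecraft (S''→S'): u₁ = (0.3228 + 0.382)/(1 + 0.3228×0.382) = 0.7048/1.1233096 = 0.62743.
Then combine with the carrier (S'→S): u = (0.62743 + 0.3705)/(1 + 0.62743×0.3705) = 0.99793/1.232462815 = 0.8097.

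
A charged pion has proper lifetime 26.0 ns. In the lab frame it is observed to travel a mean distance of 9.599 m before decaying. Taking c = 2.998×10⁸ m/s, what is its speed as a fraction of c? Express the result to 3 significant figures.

Lab distance = (lab lifetime)·v = γτ·βc, so βγ = d/(cτ) = 9.599/(2.998×10⁸ × 2.600×10^-8) = 1.2315.
With βγ = 1.2315: γ² = 1 + (βγ)² = 2.51659, and β = (βγ)/γ = 1.2315/1.58638 = 0.776.

0.776c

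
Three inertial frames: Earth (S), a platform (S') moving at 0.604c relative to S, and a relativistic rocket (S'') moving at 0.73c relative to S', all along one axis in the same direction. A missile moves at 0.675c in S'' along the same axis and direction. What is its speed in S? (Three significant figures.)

First combine the missile and relativistic rocket (S''→S'): u₁ = (0.675 + 0.73)/(1 + 0.675×0.73) = 1.405/1.49275 = 0.94122.
Then combine with the platform (S'→S): u = (0.94122 + 0.604)/(1 + 0.94122×0.604) = 1.54522/1.56849688 = 0.98516.

0.985c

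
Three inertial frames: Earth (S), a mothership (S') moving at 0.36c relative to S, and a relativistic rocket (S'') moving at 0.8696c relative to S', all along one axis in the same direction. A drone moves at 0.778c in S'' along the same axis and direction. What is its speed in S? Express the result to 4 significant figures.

0.9918c

Compose velocities in two stages. Stage 1 (into S'): u₁ = (0.778+0.8696)/(1+0.778×0.8696) = 0.98273.
Stage 2 (into S): u = (0.98273+0.36)/(1+0.98273×0.36) = 0.99184, so the speed is 0.9918c.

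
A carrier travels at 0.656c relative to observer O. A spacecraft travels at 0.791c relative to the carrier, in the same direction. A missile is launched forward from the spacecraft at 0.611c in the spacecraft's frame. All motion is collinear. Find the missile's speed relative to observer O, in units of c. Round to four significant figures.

Apply u = (u'+v)/(1+u'v) twice. Missile in the carrier frame: (0.611+0.791)/(1+0.611·0.791) = 1.402/1.483301 = 0.94519c.
That velocity, transformed to the rest frame of observer O: (0.94519+0.656)/(1+0.94519·0.656) = 1.60119/1.62004464 = 0.98836c.

0.9884c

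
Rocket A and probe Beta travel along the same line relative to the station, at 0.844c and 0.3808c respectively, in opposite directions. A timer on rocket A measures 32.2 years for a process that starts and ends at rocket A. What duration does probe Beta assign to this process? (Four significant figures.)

The velocity of rocket A relative to probe Beta is (0.844 + 0.3808)c / (1 + 0.844×0.3808) = 0.9269c; relative speed 0.9269c.
At |u| = 0.9269c, γ = (1 − 0.859144)^(−1/2) = 2.6645.
The clock on rocket A records proper time, so probe Beta measures Δt = γΔτ = 2.6645 × 32.2 = 85.80 years.

85.80 years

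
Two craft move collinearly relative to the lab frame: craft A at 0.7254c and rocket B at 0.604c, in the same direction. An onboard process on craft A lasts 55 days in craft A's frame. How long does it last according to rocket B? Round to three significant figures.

56.3 days

Transform craft A's velocity into rocket B's frame: (0.7254 − 0.604)/(1 − 0.7254·0.604) = 0.1214/0.5618584, so the relative speed is 0.21607c.
γ for this relative speed: γ = 1/√(1 − 0.0466862) = 1.0242.
Craft A's interval is proper; time dilation gives Δt_B = γΔτ = 1.0242 × 55 days = 56.3 days.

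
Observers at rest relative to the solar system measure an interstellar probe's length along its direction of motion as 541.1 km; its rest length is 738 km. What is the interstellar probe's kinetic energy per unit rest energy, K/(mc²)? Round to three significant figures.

From L = L₀/γ: γ = 738/541.1 = 1.36389.
Since K = (γ−1)mc², K/(mc²) = 1.36389 − 1 = 0.364.

0.364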